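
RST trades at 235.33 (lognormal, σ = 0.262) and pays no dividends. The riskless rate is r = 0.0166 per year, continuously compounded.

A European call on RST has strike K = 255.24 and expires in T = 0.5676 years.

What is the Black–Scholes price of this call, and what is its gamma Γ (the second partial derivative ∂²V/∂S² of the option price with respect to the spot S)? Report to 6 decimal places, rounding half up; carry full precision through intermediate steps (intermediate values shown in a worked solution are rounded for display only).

price = 11.682557
Γ = 0.008292

σ√T = 0.262·√0.5676 = 0.197389
d₁ = (ln(S/K) + (r+σ²/2)T) / (σ√T) = (ln(235.33/255.24) + (0.0166+0.262²/2)·0.5676) / 0.197389 = (-0.081215 + 0.028903) / 0.197389 = -0.265021
d₂ = d₁ − σ√T = -0.265021 − 0.197389 = -0.462410
e^{−rT} = 0.990622
N(d₁) = 0.395497,  N(d₂) = 0.321894
Call price V = S·N(d₁) − K·e^{−rT}·N(d₂) = 93.072228 − 81.389671 = 11.682557
φ(d₁) = (1/√(2π))·e^{−d₁²/2} = 0.385175
Γ = φ(d₁) / (S·σ·√T) = 0.008292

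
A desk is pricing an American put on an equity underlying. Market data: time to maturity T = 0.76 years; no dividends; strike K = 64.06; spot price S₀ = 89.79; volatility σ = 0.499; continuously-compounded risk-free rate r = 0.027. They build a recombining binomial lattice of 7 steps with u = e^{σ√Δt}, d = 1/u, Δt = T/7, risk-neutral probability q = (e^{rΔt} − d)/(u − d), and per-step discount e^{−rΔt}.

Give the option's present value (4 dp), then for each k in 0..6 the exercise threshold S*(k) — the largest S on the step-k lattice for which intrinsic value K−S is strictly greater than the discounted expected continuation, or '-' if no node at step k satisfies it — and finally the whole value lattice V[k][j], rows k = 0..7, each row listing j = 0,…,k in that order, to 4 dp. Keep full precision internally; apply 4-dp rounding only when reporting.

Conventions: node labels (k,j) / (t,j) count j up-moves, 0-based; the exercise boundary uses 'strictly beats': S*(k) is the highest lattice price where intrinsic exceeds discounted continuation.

price = 4.0217
boundary = - - - - - 39.4631 46.5156
tree:
4.0217
6.1355 1.6430
9.1413 2.7553 0.3881
13.2287 4.5500 0.7315 0.0000
18.4587 7.3634 1.3788 0.0000 0.0000
24.5969 11.5934 2.5987 0.0000 0.0000 0.0000
30.5801 17.5444 4.8980 0.0000 0.0000 0.0000 0.0000
35.6562 24.5969 9.2315 0.0000 0.0000 0.0000 0.0000 0.0000

Δt=0.10857  u=1.17871  d=0.84838  q=0.46787  discount=0.99707
step 7 (expiry): payoffs max(K−S,0) = 35.6562 24.5969 9.2315 0.0000 0.0000 0.0000 0.0000 0.0000
step 6: (k=6,j=0): S=33.4799, K−S=30.5801, hold=30.3926 ⇒ V=30.5801 exercise | (k=6,j=1): S=46.5156, K−S=17.5444, hold=17.3569 ⇒ V=17.5444 exercise | (k=6,j=2): S=64.6269, K−S=0.0000, hold=4.8980 ⇒ V=4.8980 continue | (k=6,j=3): S=89.7900, K−S=0.0000, hold=0.0000 ⇒ V=0.0000 continue | (k=6,j=4): S=124.7506, K−S=0.0000, hold=0.0000 ⇒ V=0.0000 continue | (k=6,j=5): S=173.3234, K−S=0.0000, hold=0.0000 ⇒ V=0.0000 continue | (k=6,j=6): S=240.8085, K−S=0.0000, hold=0.0000 ⇒ V=0.0000 continue  boundary S*=46.5156
step 5: (k=5,j=0): S=39.4631, K−S=24.5969, hold=24.4094 ⇒ V=24.5969 exercise | (k=5,j=1): S=54.8285, K−S=9.2315, hold=11.5934 ⇒ V=11.5934 continue | (k=5,j=2): S=76.1764, K−S=0.0000, hold=2.5987 ⇒ V=2.5987 continue | (k=5,j=3): S=105.8365, K−S=0.0000, hold=0.0000 ⇒ V=0.0000 continue | (k=5,j=4): S=147.0449, K−S=0.0000, hold=0.0000 ⇒ V=0.0000 continue | (k=5,j=5): S=204.2982, K−S=0.0000, hold=0.0000 ⇒ V=0.0000 continue  boundary S*=39.4631
step 4: (k=4,j=0): S=46.5156, K−S=17.5444, hold=18.4587 ⇒ V=18.4587 continue | (k=4,j=1): S=64.6269, K−S=0.0000, hold=7.3634 ⇒ V=7.3634 continue | (k=4,j=2): S=89.7900, K−S=0.0000, hold=1.3788 ⇒ V=1.3788 continue | (k=4,j=3): S=124.7506, K−S=0.0000, hold=0.0000 ⇒ V=0.0000 continue | (k=4,j=4): S=173.3234, K−S=0.0000, hold=0.0000 ⇒ V=0.0000 continue  boundary S*=-
step 3: (k=3,j=0): S=54.8285, K−S=9.2315, hold=13.2287 ⇒ V=13.2287 continue | (k=3,j=1): S=76.1764, K−S=0.0000, hold=4.5500 ⇒ V=4.5500 continue | (k=3,j=2): S=105.8365, K−S=0.0000, hold=0.7315 ⇒ V=0.7315 continue | (k=3,j=3): S=147.0449, K−S=0.0000, hold=0.0000 ⇒ V=0.0000 continue  boundary S*=-
step 2: (k=2,j=0): S=64.6269, K−S=0.0000, hold=9.1413 ⇒ V=9.1413 continue | (k=2,j=1): S=89.7900, K−S=0.0000, hold=2.7553 ⇒ V=2.7553 continue | (k=2,j=2): S=124.7506, K−S=0.0000, hold=0.3881 ⇒ V=0.3881 continue  boundary S*=-
step 1: (k=1,j=0): S=76.1764, K−S=0.0000, hold=6.1355 ⇒ V=6.1355 continue | (k=1,j=1): S=105.8365, K−S=0.0000, hold=1.6430 ⇒ V=1.6430 continue  boundary S*=-
step 0: (k=0,j=0): S=89.7900, K−S=0.0000, hold=4.0217 ⇒ V=4.0217 continue  boundary S*=-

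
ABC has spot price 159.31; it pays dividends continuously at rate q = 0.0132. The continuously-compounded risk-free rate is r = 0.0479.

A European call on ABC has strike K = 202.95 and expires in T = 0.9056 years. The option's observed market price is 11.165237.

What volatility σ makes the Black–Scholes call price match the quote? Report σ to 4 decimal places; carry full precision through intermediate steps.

At σ = 0.3852 the Black–Scholes value reproduces the quote:
σ√T = 0.3852·√0.9056 = 0.366568
d₁ = (ln(S/K) + (r−q+σ²/2)T) / (σ√T) = (ln(159.31/202.95) + (0.0479−0.0132+0.3852²/2)·0.9056) / 0.366568 = (-0.242108 + 0.098610) / 0.366568 = -0.391462
d₂ = d₁ − σ√T = -0.391462 − 0.366568 = -0.758030
e^{−rT} = 0.957549
e^{−qT} = 0.988117
N(d₁) = 0.347728,  N(d₂) = 0.224217
V = S·e^{−qT}·N(d₁) − K·e^{−rT}·N(d₂) = 54.738285 − 43.573047 = 11.165237 (the quoted price), and the Black–Scholes price is strictly increasing in σ, so σ is unique

sigma = 0.3852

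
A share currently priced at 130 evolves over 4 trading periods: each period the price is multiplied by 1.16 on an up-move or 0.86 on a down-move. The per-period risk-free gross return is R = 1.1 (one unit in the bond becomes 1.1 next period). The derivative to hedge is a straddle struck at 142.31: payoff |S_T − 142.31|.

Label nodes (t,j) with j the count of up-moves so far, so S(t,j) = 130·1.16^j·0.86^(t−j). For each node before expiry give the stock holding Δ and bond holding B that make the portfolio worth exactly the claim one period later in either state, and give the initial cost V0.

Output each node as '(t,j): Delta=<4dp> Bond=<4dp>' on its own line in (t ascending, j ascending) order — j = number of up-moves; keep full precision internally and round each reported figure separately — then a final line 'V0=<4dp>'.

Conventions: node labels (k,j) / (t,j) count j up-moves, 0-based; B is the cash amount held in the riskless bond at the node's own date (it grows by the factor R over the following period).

(0,0): Delta=0.6772 Bond=-50.7499
(1,0): Delta=0.0155 Bond=18.1549
(1,1): Delta=0.7999 Bond=-74.3198
(2,0): Delta=-1.0000 Bond=117.6116
(2,1): Delta=0.2038 Bond=-4.4399
(2,2): Delta=0.9104 Bond=-101.0798
(3,0): Delta=-1.0000 Bond=129.3727
(3,1): Delta=-1.0000 Bond=129.3727
(3,2): Delta=0.4269 Bond=-38.4481
(3,3): Delta=1.0000 Bond=-129.3727
V0=37.2920

Risk-neutral probability p* = (R−d)/(u−d) = (1.1−0.86)/(1.16−0.86) = 0.8000.
Terminal payoffs: V(4,0)=71.1989, V(4,1)=46.3928, V(4,2)=12.9333, V(4,3)=32.1982, V(4,4)=93.0731
  t=3,j=0: stock 82.6873 → up 95.9172 (V=46.3928), down 71.1111 (V=71.1989). Price 46.6854; hedge Δ=-1.0000, bond B=129.3727.
  t=3,j=1: stock 111.5317 → up 129.3767 (V=12.9333), down 95.9172 (V=46.3928). Price 17.8410; hedge Δ=-1.0000, bond B=129.3727.
  t=3,j=2: stock 150.4381 → up 174.5082 (V=32.1982), down 129.3767 (V=12.9333). Price 25.7684; hedge Δ=0.4269, bond B=-38.4481.
  t=3,j=3: stock 202.9165 → up 235.3831 (V=93.0731), down 174.5082 (V=32.1982). Price 73.5438; hedge Δ=1.0000, bond B=-129.3727.
  t=2,j=0: stock 96.1480 → up 111.5317 (V=17.8410), down 82.6873 (V=46.6854). Price 21.4636; hedge Δ=-1.0000, bond B=117.6116.
  t=2,j=1: stock 129.6880 → up 150.4381 (V=25.7684), down 111.5317 (V=17.8410). Price 21.9844; hedge Δ=0.2038, bond B=-4.4399.
  t=2,j=2: stock 174.9280 → up 202.9165 (V=73.5438), down 150.4381 (V=25.7684). Price 58.1715; hedge Δ=0.9104, bond B=-101.0798.
  t=1,j=0: stock 111.8000 → up 129.6880 (V=21.9844), down 96.1480 (V=21.4636). Price 19.8912; hedge Δ=0.0155, bond B=18.1549.
  t=1,j=1: stock 150.8000 → up 174.9280 (V=58.1715), down 129.6880 (V=21.9844). Price 46.3037; hedge Δ=0.7999, bond B=-74.3198.
  t=0,j=0: stock 130.0000 → up 150.8000 (V=46.3037), down 111.8000 (V=19.8912). Price 37.2920; hedge Δ=0.6772, bond B=-50.7499.
Sanity check at the root: Δ(0,0)·S0 + B(0,0) reproduces V0 = 37.2920.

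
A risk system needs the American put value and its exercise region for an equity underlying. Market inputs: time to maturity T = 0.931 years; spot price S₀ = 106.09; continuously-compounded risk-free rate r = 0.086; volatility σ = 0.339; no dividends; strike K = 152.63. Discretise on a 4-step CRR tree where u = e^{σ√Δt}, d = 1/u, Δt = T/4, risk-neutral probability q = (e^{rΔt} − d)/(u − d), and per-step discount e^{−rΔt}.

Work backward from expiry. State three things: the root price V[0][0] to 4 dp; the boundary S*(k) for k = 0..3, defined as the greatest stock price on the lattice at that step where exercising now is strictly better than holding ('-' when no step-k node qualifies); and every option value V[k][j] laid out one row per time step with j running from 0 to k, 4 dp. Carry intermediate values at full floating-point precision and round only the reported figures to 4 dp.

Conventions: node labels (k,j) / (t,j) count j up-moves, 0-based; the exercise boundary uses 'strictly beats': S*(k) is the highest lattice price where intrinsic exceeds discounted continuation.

Δt=0.23275  u=1.17768  d=0.84913  q=0.52074  discount=0.98018
step 4 (expiry): payoffs max(K−S,0) = 97.4778 76.1375 46.5400 5.4902 0.0000
step 3: (k=3,j=0): S=64.9517, K−S=87.6783, hold=84.6535 ⇒ V=87.6783 exercise | (k=3,j=1): S=90.0838, K−S=62.5462, hold=59.5215 ⇒ V=62.5462 exercise | (k=3,j=2): S=124.9402, K−S=27.6898, hold=24.6650 ⇒ V=27.6898 exercise | (k=3,j=3): S=173.2839, K−S=0.0000, hold=2.5791 ⇒ V=2.5791 continue  boundary S*=124.9402
step 2: (k=2,j=0): S=76.4925, K−S=76.1375, hold=73.1128 ⇒ V=76.1375 exercise | (k=2,j=1): S=106.0900, K−S=46.5400, hold=43.5153 ⇒ V=46.5400 exercise | (k=2,j=2): S=147.1398, K−S=5.4902, hold=14.3240 ⇒ V=14.3240 continue  boundary S*=106.0900
step 1: (k=1,j=0): S=90.0838, K−S=62.5462, hold=59.5215 ⇒ V=62.5462 exercise | (k=1,j=1): S=124.9402, K−S=27.6898, hold=29.1740 ⇒ V=29.1740 continue  boundary S*=90.0838
step 0: (k=0,j=0): S=106.0900, K−S=46.5400, hold=44.2728 ⇒ V=46.5400 exercise  boundary S*=106.0900

price = 46.5400
boundary = 106.0900 90.0838 106.0900 124.9402
tree:
46.5400
62.5462 29.1740
76.1375 46.5400 14.3240
87.6783 62.5462 27.6898 2.5791
97.4778 76.1375 46.5400 5.4902 0.0000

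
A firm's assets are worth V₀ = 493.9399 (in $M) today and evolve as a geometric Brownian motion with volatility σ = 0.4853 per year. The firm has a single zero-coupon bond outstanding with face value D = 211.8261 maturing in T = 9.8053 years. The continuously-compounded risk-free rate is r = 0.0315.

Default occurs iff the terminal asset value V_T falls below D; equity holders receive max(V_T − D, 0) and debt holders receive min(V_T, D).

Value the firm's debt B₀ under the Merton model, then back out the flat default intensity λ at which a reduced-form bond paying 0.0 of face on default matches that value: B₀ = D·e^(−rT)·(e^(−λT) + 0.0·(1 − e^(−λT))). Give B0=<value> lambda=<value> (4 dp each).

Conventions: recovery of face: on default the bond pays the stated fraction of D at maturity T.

Apply the equity-as-call identities (strike 211.8261, horizon 9.8053 years):
d₁ = [ln(V₀/D) + (r + σ²/2)T] / (σ√T)
   = [ln(493.9399/211.8261) + (0.0315 + 0.5·0.4853²)·9.8053] / (0.4853·√9.8053)
   = [0.846648 + 1.463520] / 1.519640 = 1.520207
d₂ = d₁ − σ√T = 1.520207 − 1.519640 = 0.000567
N(d₁) = 0.935771,  N(d₂) = 0.500226,  e^(−rT) = 0.734278
E₀ = V₀·N(d₁) − D·e^(−rT)·N(d₂)
   = 493.9399·0.935771 − 211.8261·0.734278·0.500226 = 384.409547
B₀ = V₀ − E₀ = 493.9399 − 384.409547 = 109.530353
e^(−λT) = (B₀·e^(rT)/D − 0)/(1 − 0) = (109.5304·1.361881/211.8261 − 0)/1 = 0.70419740
λ = −ln(0.70419740)/9.8053 = 0.035766

B0=109.5304 lambda=0.0358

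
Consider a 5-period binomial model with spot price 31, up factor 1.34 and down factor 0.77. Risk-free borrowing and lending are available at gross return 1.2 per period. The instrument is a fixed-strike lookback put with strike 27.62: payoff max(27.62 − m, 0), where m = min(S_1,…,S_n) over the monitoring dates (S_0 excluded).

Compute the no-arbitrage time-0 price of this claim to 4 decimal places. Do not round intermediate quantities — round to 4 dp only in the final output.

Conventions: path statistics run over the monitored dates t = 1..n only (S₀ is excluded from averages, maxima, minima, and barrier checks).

Set p* = 0.7544 (from d < R < u); the path-dependent value is the discounted p*-expectation over all price paths.
Enumerate all 2^5 = 32 price paths (U = up ×1.34, D = down ×0.77); each path with k up-moves has probability p*^k·(1−p*)^(5−k).
DDDDD: m=8.3910, payoff=19.2290, prob=0.000894
UDDDD: m=14.6026, payoff=13.0174, prob=0.002745
DUDDD: m=14.6026, payoff=13.0174, prob=0.002745
UUDDD: m=25.4123, payoff=2.2077, prob=0.008432
DDUDD: m=14.6026, payoff=13.0174, prob=0.002745
UDUDD: m=25.4123, payoff=2.2077, prob=0.008432
DUUDD: m=23.8700, payoff=3.7500, prob=0.008432
UUUDD: m=41.5400, payoff=0.0000, prob=0.025899
DDDUD: m=14.1525, payoff=13.4675, prob=0.002745
UDDUD: m=24.6291, payoff=2.9909, prob=0.008432
DUDUD: m=23.8700, payoff=3.7500, prob=0.008432
UUDUD: m=41.5400, payoff=0.0000, prob=0.025899
DDUUD: m=18.3799, payoff=9.2401, prob=0.008432
UDUUD: m=31.9858, payoff=0.0000, prob=0.025899
DUUUD: m=23.8700, payoff=3.7500, prob=0.025899
UUUUD: m=41.5400, payoff=0.0000, prob=0.079548
DDDDU: m=10.8974, payoff=16.7226, prob=0.002745
UDDDU: m=18.9644, payoff=8.6556, prob=0.008432
DUDDU: m=18.9644, payoff=8.6556, prob=0.008432
UUDDU: m=33.0029, payoff=0.0000, prob=0.025899
DDUDU: m=18.3799, payoff=9.2401, prob=0.008432
UDUDU: m=31.9858, payoff=0.0000, prob=0.025899
DUUDU: m=23.8700, payoff=3.7500, prob=0.025899
UUUDU: m=41.5400, payoff=0.0000, prob=0.079548
DDDUU: m=14.1525, payoff=13.4675, prob=0.008432
UDDUU: m=24.6291, payoff=2.9909, prob=0.025899
DUDUU: m=23.8700, payoff=3.7500, prob=0.025899
UUDUU: m=41.5400, payoff=0.0000, prob=0.079548
DDUUU: m=18.3799, payoff=9.2401, prob=0.025899
UDUUU: m=31.9858, payoff=0.0000, prob=0.079548
DUUUU: m=23.8700, payoff=3.7500, prob=0.079548
UUUUU: m=41.5400, payoff=0.0000, prob=0.244325
Price = Σ prob·payoff / R^5 = 1.654793 / 2.488320 = 0.6650

price = 0.6650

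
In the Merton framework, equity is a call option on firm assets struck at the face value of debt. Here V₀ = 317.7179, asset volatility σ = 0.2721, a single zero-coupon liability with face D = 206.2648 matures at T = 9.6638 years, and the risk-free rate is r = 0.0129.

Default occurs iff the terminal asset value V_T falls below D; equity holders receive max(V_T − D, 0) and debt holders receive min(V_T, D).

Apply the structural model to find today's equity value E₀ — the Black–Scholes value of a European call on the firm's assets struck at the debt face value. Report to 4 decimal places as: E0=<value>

E0=165.3162

With assets at 317.7179 and a single debt payment of 206.2648 at 9.6638 years:
d₁ = [ln(V₀/D) + (r + σ²/2)T] / (σ√T)
   = [ln(317.7179/206.2648) + (0.0129 + 0.5·0.2721²)·9.6638] / (0.2721·√9.6638)
   = [0.432003 + 0.482409] / 0.845868 = 1.081035
d₂ = d₁ − σ√T = 1.081035 − 0.845868 = 0.235167
N(d₁) = 0.860159,  N(d₂) = 0.592960,  e^(−rT) = 0.882794
E₀ = V₀·N(d₁) − D·e^(−rT)·N(d₂)
   = 317.7179·0.860159 − 206.2648·0.882794·0.592960 = 165.316162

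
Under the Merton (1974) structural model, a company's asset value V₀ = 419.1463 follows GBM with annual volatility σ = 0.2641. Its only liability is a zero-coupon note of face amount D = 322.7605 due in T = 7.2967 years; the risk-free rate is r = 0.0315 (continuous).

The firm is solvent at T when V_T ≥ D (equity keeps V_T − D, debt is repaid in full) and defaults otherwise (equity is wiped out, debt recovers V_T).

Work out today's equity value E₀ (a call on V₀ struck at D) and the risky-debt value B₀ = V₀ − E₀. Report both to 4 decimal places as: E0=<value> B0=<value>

E0=195.5475 B0=223.5988

Equity is a call on the firm's assets struck at D = 322.7605:
d₁ = [ln(V₀/D) + (r + σ²/2)T] / (σ√T)
   = [ln(419.1463/322.7605) + (0.0315 + 0.5·0.2641²)·7.2967] / (0.2641·√7.2967)
   = [0.261309 + 0.484314] / 0.713398 = 1.045173
d₂ = d₁ − σ√T = 1.045173 − 0.713398 = 0.331775
N(d₁) = 0.852028,  N(d₂) = 0.629970,  e^(−rT) = 0.794656
E₀ = V₀·N(d₁) − D·e^(−rT)·N(d₂)
   = 419.1463·0.852028 − 322.7605·0.794656·0.629970 = 195.547504
B₀ = V₀ − E₀ = 419.1463 − 195.547504 = 223.598796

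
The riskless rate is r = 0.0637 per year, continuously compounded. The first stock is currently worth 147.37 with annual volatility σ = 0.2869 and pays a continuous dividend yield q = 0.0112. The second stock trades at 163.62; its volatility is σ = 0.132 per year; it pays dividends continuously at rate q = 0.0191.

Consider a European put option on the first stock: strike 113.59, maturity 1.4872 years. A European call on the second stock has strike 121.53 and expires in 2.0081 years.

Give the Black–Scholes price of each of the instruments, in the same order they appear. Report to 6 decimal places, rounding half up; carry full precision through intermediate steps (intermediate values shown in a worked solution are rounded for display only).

price(the first stock put K=113.59) = 3.758804
price(the second stock call K=121.53) = 50.696208

[the first stock put K=113.59]
σ√T = 0.2869·√1.4872 = 0.349877
d₁ = (ln(S/K) + (r−q+σ²/2)T) / (σ√T) = (ln(147.37/113.59) + (0.0637−0.0112+0.2869²/2)·1.4872) / 0.349877 = (0.260351 + 0.139285) / 0.349877 = 1.142219
d₂ = d₁ − σ√T = 1.142219 − 0.349877 = 0.792342
e^{−rT} = 0.909614
e^{−qT} = 0.983481
N(−d₁) = 0.126682,  N(−d₂) = 0.214081
price = K·e^{−rT}·N(−d₂) − S·e^{−qT}·N(−d₁) = 22.119481 − 18.360677 = 3.758804
[the second stock call K=121.53]
σ√T = 0.132·√2.0081 = 0.187054
d₁ = (ln(S/K) + (r−q+σ²/2)T) / (σ√T) = (ln(163.62/121.53) + (0.0637−0.0191+0.132²/2)·2.0081) / 0.187054 = (0.297386 + 0.107056) / 0.187054 = 2.162166
d₂ = d₁ − σ√T = 2.162166 − 0.187054 = 1.975112
e^{−rT} = 0.879927
e^{−qT} = 0.962372
N(d₁) = 0.984697,  N(d₂) = 0.975872
price = S·e^{−qT}·N(d₁) − K·e^{−rT}·N(d₂) = 155.053614 − 104.357406 = 50.696208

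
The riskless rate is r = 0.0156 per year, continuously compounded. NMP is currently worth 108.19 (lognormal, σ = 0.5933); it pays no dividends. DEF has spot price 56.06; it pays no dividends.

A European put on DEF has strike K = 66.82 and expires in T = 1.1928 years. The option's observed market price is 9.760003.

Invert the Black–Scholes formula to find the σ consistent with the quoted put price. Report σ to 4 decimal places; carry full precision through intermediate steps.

sigma = 0.1009

At σ = 0.1009 the Black–Scholes value reproduces the quote:
σ√T = 0.1009·√1.1928 = 0.110198
d₁ = (ln(S/K) + (r+σ²/2)T) / (σ√T) = (ln(56.06/66.82) + (0.0156+0.1009²/2)·1.1928) / 0.110198 = (-0.175580 + 0.024680) / 0.110198 = -1.369353
d₂ = d₁ − σ√T = -1.369353 − 0.110198 = -1.479551
e^{−rT} = 0.981564
N(−d₁) = 0.914555,  N(−d₂) = 0.930503
V = K·e^{−rT}·N(−d₂) − S·N(−d₁) = 61.029983 − 51.269980 = 9.760003 (equal to the quote); since ∂V/∂σ > 0 for all σ, the implied volatility is unique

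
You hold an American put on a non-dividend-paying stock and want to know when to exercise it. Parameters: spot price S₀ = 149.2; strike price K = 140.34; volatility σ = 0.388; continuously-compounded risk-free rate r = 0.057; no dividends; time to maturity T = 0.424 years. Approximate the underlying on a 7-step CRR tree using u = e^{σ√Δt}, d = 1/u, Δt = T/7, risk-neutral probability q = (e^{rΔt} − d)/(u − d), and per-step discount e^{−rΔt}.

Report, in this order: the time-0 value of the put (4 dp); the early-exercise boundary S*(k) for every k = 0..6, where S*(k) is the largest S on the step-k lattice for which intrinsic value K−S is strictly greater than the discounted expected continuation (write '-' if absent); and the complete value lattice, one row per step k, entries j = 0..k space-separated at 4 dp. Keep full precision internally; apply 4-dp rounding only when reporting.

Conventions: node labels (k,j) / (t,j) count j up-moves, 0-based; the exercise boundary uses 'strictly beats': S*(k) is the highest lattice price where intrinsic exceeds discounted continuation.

price = 9.4873
boundary = - - - - 101.8316 112.0351 123.2610
tree:
9.4873
14.1925 4.7386
20.5977 7.7369 1.7035
28.8089 12.3389 3.0815 0.3052
38.5084 19.0844 5.5221 0.6054 0.0000
47.7826 28.3049 9.7821 1.2012 0.0000 0.0000
56.2122 38.5084 17.0790 2.3832 0.0000 0.0000 0.0000
63.8740 47.7826 28.3049 4.7283 0.0000 0.0000 0.0000 0.0000

Δt=0.06057  u=1.10020  d=0.90893  q=0.49423  discount=0.99655
step 7 (expiry): payoffs max(K−S,0) = 63.8740 47.7826 28.3049 4.7283 0.0000 0.0000 0.0000 0.0000
step 6: (k=6,j=0): S=84.1278, K−S=56.2122, hold=55.7285 ⇒ V=56.2122 exercise | (k=6,j=1): S=101.8316, K−S=38.5084, hold=38.0247 ⇒ V=38.5084 exercise | (k=6,j=2): S=123.2610, K−S=17.0790, hold=16.5953 ⇒ V=17.0790 exercise | (k=6,j=3): S=149.2000, K−S=0.0000, hold=2.3832 ⇒ V=2.3832 continue | (k=6,j=4): S=180.5976, K−S=0.0000, hold=0.0000 ⇒ V=0.0000 continue | (k=6,j=5): S=218.6024, K−S=0.0000, hold=0.0000 ⇒ V=0.0000 continue | (k=6,j=6): S=264.6049, K−S=0.0000, hold=0.0000 ⇒ V=0.0000 continue  boundary S*=123.2610
step 5: (k=5,j=0): S=92.5574, K−S=47.7826, hold=47.2989 ⇒ V=47.7826 exercise | (k=5,j=1): S=112.0351, K−S=28.3049, hold=27.8212 ⇒ V=28.3049 exercise | (k=5,j=2): S=135.6117, K−S=4.7283, hold=9.7821 ⇒ V=9.7821 continue | (k=5,j=3): S=164.1498, K−S=0.0000, hold=1.2012 ⇒ V=1.2012 continue | (k=5,j=4): S=198.6934, K−S=0.0000, hold=0.0000 ⇒ V=0.0000 continue | (k=5,j=5): S=240.5063, K−S=0.0000, hold=0.0000 ⇒ V=0.0000 continue  boundary S*=112.0351
step 4: (k=4,j=0): S=101.8316, K−S=38.5084, hold=38.0247 ⇒ V=38.5084 exercise | (k=4,j=1): S=123.2610, K−S=17.0790, hold=19.0844 ⇒ V=19.0844 continue | (k=4,j=2): S=149.2000, K−S=0.0000, hold=5.5221 ⇒ V=5.5221 continue | (k=4,j=3): S=180.5976, K−S=0.0000, hold=0.6054 ⇒ V=0.6054 continue | (k=4,j=4): S=218.6024, K−S=0.0000, hold=0.0000 ⇒ V=0.0000 continue  boundary S*=101.8316
step 3: (k=3,j=0): S=112.0351, K−S=28.3049, hold=28.8089 ⇒ V=28.8089 continue | (k=3,j=1): S=135.6117, K−S=4.7283, hold=12.3389 ⇒ V=12.3389 continue | (k=3,j=2): S=164.1498, K−S=0.0000, hold=3.0815 ⇒ V=3.0815 continue | (k=3,j=3): S=198.6934, K−S=0.0000, hold=0.3052 ⇒ V=0.3052 continue  boundary S*=-
step 2: (k=2,j=0): S=123.2610, K−S=17.0790, hold=20.5977 ⇒ V=20.5977 continue | (k=2,j=1): S=149.2000, K−S=0.0000, hold=7.7369 ⇒ V=7.7369 continue | (k=2,j=2): S=180.5976, K−S=0.0000, hold=1.7035 ⇒ V=1.7035 continue  boundary S*=-
step 1: (k=1,j=0): S=135.6117, K−S=4.7283, hold=14.1925 ⇒ V=14.1925 continue | (k=1,j=1): S=164.1498, K−S=0.0000, hold=4.7386 ⇒ V=4.7386 continue  boundary S*=-
step 0: (k=0,j=0): S=149.2000, K−S=0.0000, hold=9.4873 ⇒ V=9.4873 continue  boundary S*=-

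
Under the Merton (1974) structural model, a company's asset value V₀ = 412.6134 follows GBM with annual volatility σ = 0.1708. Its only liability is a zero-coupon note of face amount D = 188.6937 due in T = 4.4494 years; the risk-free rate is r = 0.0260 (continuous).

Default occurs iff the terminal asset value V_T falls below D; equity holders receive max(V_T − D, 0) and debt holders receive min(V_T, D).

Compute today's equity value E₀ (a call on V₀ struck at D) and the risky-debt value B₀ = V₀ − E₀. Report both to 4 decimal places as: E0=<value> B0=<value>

With assets at 412.6134 and a single debt payment of 188.6937 at 4.4494 years:
d₁ = [ln(V₀/D) + (r + σ²/2)T] / (σ√T)
   = [ln(412.6134/188.6937) + (0.0260 + 0.5·0.1708²)·4.4494] / (0.1708·√4.4494)
   = [0.782386 + 0.180585] / 0.360279 = 2.672850
d₂ = d₁ − σ√T = 2.672850 − 0.360279 = 2.312571
N(d₁) = 0.996240,  N(d₂) = 0.989627,  e^(−rT) = 0.890756
E₀ = V₀·N(d₁) − D·e^(−rT)·N(d₂)
   = 412.6134·0.996240 − 188.6937·0.890756·0.989627 = 244.725181
B₀ = V₀ − E₀ = 412.6134 − 244.725181 = 167.888219

E0=244.7252 B0=167.8882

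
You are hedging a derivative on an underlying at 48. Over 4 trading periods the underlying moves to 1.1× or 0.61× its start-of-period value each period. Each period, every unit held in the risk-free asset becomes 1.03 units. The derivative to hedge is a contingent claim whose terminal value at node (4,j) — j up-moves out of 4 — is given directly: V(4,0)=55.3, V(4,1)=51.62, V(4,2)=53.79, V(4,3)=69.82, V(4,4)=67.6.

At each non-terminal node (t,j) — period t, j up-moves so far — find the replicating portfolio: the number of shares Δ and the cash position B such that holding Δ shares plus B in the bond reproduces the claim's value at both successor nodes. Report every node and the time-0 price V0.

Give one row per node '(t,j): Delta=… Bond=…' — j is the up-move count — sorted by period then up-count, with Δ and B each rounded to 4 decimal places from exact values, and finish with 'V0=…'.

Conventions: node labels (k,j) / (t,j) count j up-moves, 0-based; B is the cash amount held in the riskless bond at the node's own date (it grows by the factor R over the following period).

Arbitrage-free pricing uses the up-move probability p* = (R−d)/(u−d) = 0.8571, discounting each step at R = 1.03.
Expiry values: V(4,0)=55.3000, V(4,1)=51.6200, V(4,2)=53.7900, V(4,3)=69.8200, V(4,4)=67.6000
  t=3,j=0: stock 10.8951 → up 11.9846 (V=51.6200), down 6.6460 (V=55.3000). Price 50.6269; hedge Δ=-0.6893, bond B=58.1371.
  t=3,j=1: stock 19.6469 → up 21.6116 (V=53.7900), down 11.9846 (V=51.6200). Price 51.9223; hedge Δ=0.2254, bond B=47.4938.
  t=3,j=2: stock 35.4288 → up 38.9717 (V=69.8200), down 21.6116 (V=53.7900). Price 65.5631; hedge Δ=0.9234, bond B=32.8488.
  t=3,j=3: stock 63.8880 → up 70.2768 (V=67.6000), down 38.9717 (V=69.8200). Price 65.9390; hedge Δ=-0.0709, bond B=70.4696.
  t=2,j=0: stock 17.8608 → up 19.6469 (V=51.9223), down 10.8951 (V=50.6269). Price 50.2304; hedge Δ=0.1480, bond B=47.5866.
  t=2,j=1: stock 32.2080 → up 35.4288 (V=65.5631), down 19.6469 (V=51.9223). Price 61.7616; hedge Δ=0.8643, bond B=33.9233.
  t=2,j=2: stock 58.0800 → up 63.8880 (V=65.9390), down 35.4288 (V=65.5631). Price 63.9663; hedge Δ=0.0132, bond B=63.1992.
  t=1,j=0: stock 29.2800 → up 32.2080 (V=61.7616), down 17.8608 (V=50.2304). Price 58.3634; hedge Δ=0.8037, bond B=34.8303.
  t=1,j=1: stock 52.8000 → up 58.0800 (V=63.9663), down 32.2080 (V=61.7616). Price 61.7974; hedge Δ=0.0852, bond B=57.2980.
  t=0,j=0: stock 48.0000 → up 52.8000 (V=61.7974), down 29.2800 (V=58.3634). Price 59.5212; hedge Δ=0.1460, bond B=52.5129.
Verification: the root portfolio costs Δ(0,0)·S0 + B(0,0) = 59.5212, matching V0.

(0,0): Delta=0.1460 Bond=52.5129
(1,0): Delta=0.8037 Bond=34.8303
(1,1): Delta=0.0852 Bond=57.2980
(2,0): Delta=0.1480 Bond=47.5866
(2,1): Delta=0.8643 Bond=33.9233
(2,2): Delta=0.0132 Bond=63.1992
(3,0): Delta=-0.6893 Bond=58.1371
(3,1): Delta=0.2254 Bond=47.4938
(3,2): Delta=0.9234 Bond=32.8488
(3,3): Delta=-0.0709 Bond=70.4696
V0=59.5212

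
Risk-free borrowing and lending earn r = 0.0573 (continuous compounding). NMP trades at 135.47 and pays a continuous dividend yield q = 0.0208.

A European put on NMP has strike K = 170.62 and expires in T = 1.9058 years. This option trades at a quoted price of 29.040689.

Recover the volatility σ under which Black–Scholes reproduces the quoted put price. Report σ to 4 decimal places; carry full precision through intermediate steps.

At σ = 0.1932 the Black–Scholes value reproduces the quote:
σ√T = 0.1932·√1.9058 = 0.266714
d₁ = (ln(S/K) + (r−q+σ²/2)T) / (σ√T) = (ln(135.47/170.62) + (0.0573−0.0208+0.1932²/2)·1.9058) / 0.266714 = (-0.230689 + 0.105130) / 0.266714 = -0.470762
d₂ = d₁ − σ√T = -0.470762 − 0.266714 = -0.737476
e^{−rT} = 0.896549
e^{−qT} = 0.961135
N(−d₁) = 0.681095,  N(−d₂) = 0.769583
V = K·e^{−rT}·N(−d₂) − S·e^{−qT}·N(−d₁) = 117.722562 − 88.681873 = 29.040689 (the quoted price), and the Black–Scholes price is strictly increasing in σ, so σ is unique

sigma = 0.1932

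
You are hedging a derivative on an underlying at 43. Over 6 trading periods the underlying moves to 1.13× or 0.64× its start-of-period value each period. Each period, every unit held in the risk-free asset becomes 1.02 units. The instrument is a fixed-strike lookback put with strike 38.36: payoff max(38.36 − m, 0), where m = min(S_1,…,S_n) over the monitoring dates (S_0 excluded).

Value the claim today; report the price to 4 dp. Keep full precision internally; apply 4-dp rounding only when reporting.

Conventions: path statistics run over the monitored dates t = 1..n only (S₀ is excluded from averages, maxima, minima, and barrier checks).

With p* = (R−d)/(u−d) = 0.7755, sum probability × payoff across the paths and divide by R^6.
Enumerate all 2^6 = 64 price paths (U = up ×1.13, D = down ×0.64); each path with k up-moves has probability p*^k·(1−p*)^(6−k).
DDDDDD: m=2.9549, payoff=35.4051, prob=0.000128
UDDDDD: m=5.2173, payoff=33.1427, prob=0.000442
DUDDDD: m=5.2173, payoff=33.1427, prob=0.000442
UUDDDD: m=9.2118, payoff=29.1482, prob=0.001527
DDUDDD: m=5.2173, payoff=33.1427, prob=0.000442
UDUDDD: m=9.2118, payoff=29.1482, prob=0.001527
DUUDDD: m=9.2118, payoff=29.1482, prob=0.001527
UUUDDD: m=16.2646, payoff=22.0954, prob=0.005277
DDDUDD: m=5.2173, payoff=33.1427, prob=0.000442
UDDUDD: m=9.2118, payoff=29.1482, prob=0.001527
DUDUDD: m=9.2118, payoff=29.1482, prob=0.001527
UUDUDD: m=16.2646, payoff=22.0954, prob=0.005277
DDUUDD: m=9.2118, payoff=29.1482, prob=0.001527
UDUUDD: m=16.2646, payoff=22.0954, prob=0.005277
DUUUDD: m=16.2646, payoff=22.0954, prob=0.005277
UUUUDD: m=28.7172, payoff=9.6428, prob=0.018228
DDDDUD: m=5.2173, payoff=33.1427, prob=0.000442
UDDDUD: m=9.2118, payoff=29.1482, prob=0.001527
DUDDUD: m=9.2118, payoff=29.1482, prob=0.001527
UUDDUD: m=16.2646, payoff=22.0954, prob=0.005277
DDUDUD: m=9.2118, payoff=29.1482, prob=0.001527
UDUDUD: m=16.2646, payoff=22.0954, prob=0.005277
DUUDUD: m=16.2646, payoff=22.0954, prob=0.005277
UUUDUD: m=28.7172, payoff=9.6428, prob=0.018228
DDDUUD: m=9.2118, payoff=29.1482, prob=0.001527
UDDUUD: m=16.2646, payoff=22.0954, prob=0.005277
DUDUUD: m=16.2646, payoff=22.0954, prob=0.005277
UUDUUD: m=28.7172, payoff=9.6428, prob=0.018228
DDUUUD: m=16.2646, payoff=22.0954, prob=0.005277
UDUUUD: m=28.7172, payoff=9.6428, prob=0.018228
DUUUUD: m=27.5200, payoff=10.8400, prob=0.018228
UUUUUD: m=48.5900, payoff=0.0000, prob=0.062970
DDDDDU: m=4.6171, payoff=33.7429, prob=0.000442
UDDDDU: m=8.1520, payoff=30.2080, prob=0.001527
DUDDDU: m=8.1520, payoff=30.2080, prob=0.001527
UUDDDU: m=14.3935, payoff=23.9665, prob=0.005277
DDUDDU: m=8.1520, payoff=30.2080, prob=0.001527
UDUDDU: m=14.3935, payoff=23.9665, prob=0.005277
DUUDDU: m=14.3935, payoff=23.9665, prob=0.005277
UUUDDU: m=25.4135, payoff=12.9465, prob=0.018228
DDDUDU: m=8.1520, payoff=30.2080, prob=0.001527
UDDUDU: m=14.3935, payoff=23.9665, prob=0.005277
DUDUDU: m=14.3935, payoff=23.9665, prob=0.005277
UUDUDU: m=25.4135, payoff=12.9465, prob=0.018228
DDUUDU: m=14.3935, payoff=23.9665, prob=0.005277
UDUUDU: m=25.4135, payoff=12.9465, prob=0.018228
DUUUDU: m=25.4135, payoff=12.9465, prob=0.018228
UUUUDU: m=44.8706, payoff=0.0000, prob=0.062970
DDDDUU: m=7.2142, payoff=31.1458, prob=0.001527
UDDDUU: m=12.7376, payoff=25.6224, prob=0.005277
DUDDUU: m=12.7376, payoff=25.6224, prob=0.005277
UUDDUU: m=22.4898, payoff=15.8702, prob=0.018228
DDUDUU: m=12.7376, payoff=25.6224, prob=0.005277
UDUDUU: m=22.4898, payoff=15.8702, prob=0.018228
DUUDUU: m=22.4898, payoff=15.8702, prob=0.018228
UUUDUU: m=39.7085, payoff=0.0000, prob=0.062970
DDDUUU: m=11.2722, payoff=27.0878, prob=0.005277
UDDUUU: m=19.9025, payoff=18.4575, prob=0.018228
DUDUUU: m=19.9025, payoff=18.4575, prob=0.018228
UUDUUU: m=35.1403, payoff=3.2197, prob=0.062970
DDUUUU: m=17.6128, payoff=20.7472, prob=0.018228
UDUUUU: m=31.0976, payoff=7.2624, prob=0.062970
DUUUUU: m=27.5200, payoff=10.8400, prob=0.062970
UUUUUU: m=48.5900, payoff=0.0000, prob=0.217533
Price = Σ prob·payoff / R^6 = 8.349482 / 1.126162 = 7.4141

price = 7.4141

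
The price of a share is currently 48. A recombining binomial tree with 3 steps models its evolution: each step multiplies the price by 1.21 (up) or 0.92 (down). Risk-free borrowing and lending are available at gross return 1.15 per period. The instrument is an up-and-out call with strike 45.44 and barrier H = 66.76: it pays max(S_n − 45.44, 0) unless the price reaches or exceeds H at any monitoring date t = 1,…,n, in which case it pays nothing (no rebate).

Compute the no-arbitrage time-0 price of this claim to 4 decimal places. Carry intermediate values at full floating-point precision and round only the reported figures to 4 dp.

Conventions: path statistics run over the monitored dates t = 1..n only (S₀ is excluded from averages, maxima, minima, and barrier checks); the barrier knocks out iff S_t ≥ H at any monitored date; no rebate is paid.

Risk-neutral up-probability p* = (R−d)/(u−d) = (1.15−0.92)/(1.21−0.92) = 0.7931; the claim prices as the p*-weighted sum of path payoffs discounted by R^3.
Enumerate all 2^3 = 8 price paths (U = up ×1.21, D = down ×0.92); each path with k up-moves has probability p*^k·(1−p*)^(3−k).
DDD: M=44.1600, payoff=0.0000, prob=0.008856
UDD: M=58.0800, payoff=3.7189, prob=0.033950
DUD: M=53.4336, payoff=3.7189, prob=0.033950
UUD: M=70.2768, payoff=0.0000, prob=0.130141
DDU: M=49.1589, payoff=3.7189, prob=0.033950
UDU: M=64.6547, payoff=19.2147, prob=0.130141
DUU: M=64.6547, payoff=19.2147, prob=0.130141
UUU: M=85.0349, payoff=0.0000, prob=0.498872
Price = Σ prob·payoff / R^3 = 5.379983 / 1.520875 = 3.5374

price = 3.5374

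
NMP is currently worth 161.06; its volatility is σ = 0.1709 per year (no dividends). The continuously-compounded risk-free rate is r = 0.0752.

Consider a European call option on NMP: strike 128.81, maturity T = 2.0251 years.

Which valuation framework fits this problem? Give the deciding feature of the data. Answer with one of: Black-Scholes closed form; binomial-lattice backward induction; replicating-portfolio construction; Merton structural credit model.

Key observation: a European claim on NMP (strike 128.81) — a lognormal (GBM) underlying with constant rate and volatility — has an exact closed-form value; no lattice or capital structure is involved.

framework: Black-Scholes closed form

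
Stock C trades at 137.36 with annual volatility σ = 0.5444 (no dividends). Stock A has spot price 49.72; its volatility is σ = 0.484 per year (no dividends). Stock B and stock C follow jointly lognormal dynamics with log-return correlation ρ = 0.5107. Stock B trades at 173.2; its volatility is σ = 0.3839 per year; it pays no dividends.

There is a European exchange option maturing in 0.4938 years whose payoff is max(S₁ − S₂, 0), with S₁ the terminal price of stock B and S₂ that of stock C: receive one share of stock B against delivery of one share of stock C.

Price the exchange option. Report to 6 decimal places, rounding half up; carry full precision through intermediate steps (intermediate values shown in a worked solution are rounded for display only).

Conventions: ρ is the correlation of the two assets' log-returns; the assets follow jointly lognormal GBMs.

σ_eff = √(σ₁² + σ₂² − 2ρσ₁σ₂) = √(0.3839² + 0.5444² − 2·0.5107·0.3839·0.5444) = 0.479878
d₁ = (ln(S₁/S₂) + (q₂ − q₁ + σ_eff²/2)T) / (σ_eff√T) = (ln(173.2/137.36) + (0.0 − 0.0 + 0.115141)·0.4938) / 0.337215 = 0.856127
d₂ = d₁ − σ_eff√T = 0.856127 − 0.337215 = 0.518913
N(d₁) = 0.804036,  N(d₂) = 0.698089
V = S₁·e^{−q₁T}·N(d₁) − S₂·e^{−q₂T}·N(d₂) = 139.259088 − 95.889528 = 43.369560
Key observation: pricing in stock C-units makes this a unit-strike call on the ratio S₁/S₂ — the risk-free rate cancels and cannot affect the value.

exchange price = 43.369560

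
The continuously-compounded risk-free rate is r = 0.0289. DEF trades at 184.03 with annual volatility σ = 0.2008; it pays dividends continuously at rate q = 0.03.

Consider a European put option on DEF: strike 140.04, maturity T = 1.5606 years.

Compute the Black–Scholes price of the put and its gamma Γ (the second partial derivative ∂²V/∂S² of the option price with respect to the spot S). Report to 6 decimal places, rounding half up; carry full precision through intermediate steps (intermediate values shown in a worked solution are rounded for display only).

price = 2.719695
Γ = 0.003978

σ√T = 0.2008·√1.5606 = 0.250847
d₁ = (ln(S/K) + (r−q+σ²/2)T) / (σ√T) = (ln(184.03/140.04) + (0.0289−0.03+0.2008²/2)·1.5606) / 0.250847 = (0.273171 + 0.029746) / 0.250847 = 1.207572
d₂ = d₁ − σ√T = 1.207572 − 0.250847 = 0.956725
e^{−rT} = 0.955901
e^{−qT} = 0.954261
N(−d₁) = 0.113606,  N(−d₂) = 0.169353
Put price V = K·e^{−rT}·N(−d₂) − S·e^{−qT}·N(−d₁) = 22.670342 − 19.950647 = 2.719695
φ(d₁) = (1/√(2π))·e^{−d₁²/2} = 0.192424
Γ = e^{−qT}·φ(d₁) / (S·σ·√T) = 0.003978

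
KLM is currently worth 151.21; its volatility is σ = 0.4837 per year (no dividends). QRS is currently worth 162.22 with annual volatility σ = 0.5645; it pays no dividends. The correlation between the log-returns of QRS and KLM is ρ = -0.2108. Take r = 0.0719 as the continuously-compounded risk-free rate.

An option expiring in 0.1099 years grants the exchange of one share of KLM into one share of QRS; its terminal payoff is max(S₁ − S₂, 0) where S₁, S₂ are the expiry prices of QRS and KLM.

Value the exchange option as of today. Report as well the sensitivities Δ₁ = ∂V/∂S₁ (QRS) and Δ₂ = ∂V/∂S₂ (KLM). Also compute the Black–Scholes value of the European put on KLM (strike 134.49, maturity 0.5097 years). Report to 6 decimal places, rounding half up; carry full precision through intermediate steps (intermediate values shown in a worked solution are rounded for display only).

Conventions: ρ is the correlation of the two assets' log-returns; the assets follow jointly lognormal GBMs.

exchange price = 22.951267
Δ1 = 0.653541
Δ2 = -0.549343
price(KLM put K=134.49) = 10.326939

σ_eff = √(σ₁² + σ₂² − 2ρσ₁σ₂) = √(0.5645² + 0.4837² − 2·-0.2108·0.5645·0.4837) = 0.817156
d₁ = (ln(S₁/S₂) + (q₂ − q₁ + σ_eff²/2)T) / (σ_eff√T) = (ln(162.22/151.21) + (0.0 − 0.0 + 0.333872)·0.1099) / 0.270897 = 0.394897
d₂ = d₁ − σ_eff√T = 0.394897 − 0.270897 = 0.124001
N(d₁) = 0.653541,  N(d₂) = 0.549343
V = S₁·e^{−q₁T}·N(d₁) − S₂·e^{−q₂T}·N(d₂) = 106.017362 − 83.066095 = 22.951267
Δ₁ = e^{−q₁T}·N(d₁) = 0.653541;  Δ₂ = −e^{−q₂T}·N(d₂) = -0.549343
[vanilla: KLM put K=134.49]
σ√T = 0.4837·√0.5097 = 0.345329
d₁ = (ln(S/K) + (r+σ²/2)T) / (σ√T) = (ln(151.21/134.49) + (0.0719+0.4837²/2)·0.5097) / 0.345329 = (0.117180 + 0.096274) / 0.345329 = 0.618115
d₂ = d₁ − σ√T = 0.618115 − 0.345329 = 0.272786
e^{−rT} = 0.964016
N(−d₁) = 0.268250,  N(−d₂) = 0.392509
price = K·e^{−rT}·N(−d₂) − S·N(−d₁) = 50.888968 − 40.562029 = 10.326939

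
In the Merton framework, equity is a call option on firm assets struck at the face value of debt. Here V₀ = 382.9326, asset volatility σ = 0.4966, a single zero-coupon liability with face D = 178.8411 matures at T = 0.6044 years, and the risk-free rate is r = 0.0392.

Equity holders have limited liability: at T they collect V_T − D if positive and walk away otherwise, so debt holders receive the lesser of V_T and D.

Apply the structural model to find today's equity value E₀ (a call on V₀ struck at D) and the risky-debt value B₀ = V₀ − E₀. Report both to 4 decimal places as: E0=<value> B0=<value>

Equity is a call on the firm's assets struck at D = 178.8411:
d₁ = [ln(V₀/D) + (r + σ²/2)T] / (σ√T)
   = [ln(382.9326/178.8411) + (0.0392 + 0.5·0.4966²)·0.6044] / (0.4966·√0.6044)
   = [0.761361 + 0.098218] / 0.386073 = 2.226472
d₂ = d₁ − σ√T = 2.226472 − 0.386073 = 1.840400
N(d₁) = 0.987009,  N(d₂) = 0.967145,  e^(−rT) = 0.976586
E₀ = V₀·N(d₁) − D·e^(−rT)·N(d₂)
   = 382.9326·0.987009 − 178.8411·0.976586·0.967145 = 209.042314
B₀ = V₀ − E₀ = 382.9326 − 209.042314 = 173.890286

E0=209.0423 B0=173.8903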